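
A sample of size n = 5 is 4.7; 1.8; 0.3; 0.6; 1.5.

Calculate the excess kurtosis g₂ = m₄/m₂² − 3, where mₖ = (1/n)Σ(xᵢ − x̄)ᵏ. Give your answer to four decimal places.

-0.3260

x̄ = 1.7800
Σ(xᵢ − x̄)² = 12.1880 ⇒ m₂ = 2.43760
Σ(xᵢ − x̄)⁴ = 79.4423 ⇒ m₄ = 15.88845
m₂² = 5.94189
g₂ = m₄/m₂² − 3 = 2.67397 − 3 ≈ -0.3260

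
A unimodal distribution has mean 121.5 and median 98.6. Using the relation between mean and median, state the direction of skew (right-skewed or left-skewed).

mean − median = 121.5 − 98.6 = 22.9
mean > median ⇒ the longer tail is on the right ⇒ right-skewed (positively skewed).

right-skewed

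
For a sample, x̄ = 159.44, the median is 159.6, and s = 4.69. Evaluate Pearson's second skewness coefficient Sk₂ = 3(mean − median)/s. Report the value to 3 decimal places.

-0.102

Sk₂ = 3(159.44 − 159.6) / 4.69 = 3 × -0.1600 / 4.69
    = -0.4800 / 4.69 ≈ -0.102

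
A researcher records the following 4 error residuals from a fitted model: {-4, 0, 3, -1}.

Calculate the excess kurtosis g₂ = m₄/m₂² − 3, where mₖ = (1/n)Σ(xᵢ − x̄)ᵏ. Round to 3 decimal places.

-1.078

x̄ = -0.5000
Σ(xᵢ − x̄)² = 25.0000 ⇒ m₂ = 6.25000
Σ(xᵢ − x̄)⁴ = 300.2500 ⇒ m₄ = 75.06250
m₂² = 39.06250
g₂ = m₄/m₂² − 3 = 1.92160 − 3 ≈ -1.078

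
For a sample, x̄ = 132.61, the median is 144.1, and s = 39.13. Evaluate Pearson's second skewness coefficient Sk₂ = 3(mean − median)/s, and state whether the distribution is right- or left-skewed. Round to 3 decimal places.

-0.881, left-skewed

Sk₂ = 3(132.61 − 144.1) / 39.13 = 3 × -11.4900 / 39.13
    = -34.4700 / 39.13 ≈ -0.881
Sk₂ < 0 ⇒ mean < median ⇒ left-skewed (negative skew).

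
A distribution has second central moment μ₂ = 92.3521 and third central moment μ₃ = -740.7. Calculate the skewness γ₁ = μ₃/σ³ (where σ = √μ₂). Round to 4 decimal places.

σ = √μ₂ = √92.3521 = 9.61000
σ³ = μ₂^(3/2) = 887.50368
γ₁ = μ₃/σ³ = -740.7 / 887.50368 ≈ -0.8346

-0.8346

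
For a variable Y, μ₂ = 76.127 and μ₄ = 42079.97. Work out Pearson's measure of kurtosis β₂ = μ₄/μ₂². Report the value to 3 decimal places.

μ₂² = 76.127² = 5795.32013
μ₄/μ₂² = 42079.97 / 5795.32013 = 7.26103
β₂ ≈ 7.261

7.261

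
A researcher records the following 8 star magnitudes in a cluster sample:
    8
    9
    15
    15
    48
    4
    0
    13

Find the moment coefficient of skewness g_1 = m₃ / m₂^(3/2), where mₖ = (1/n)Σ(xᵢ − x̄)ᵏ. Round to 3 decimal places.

1.688

x̄ = (8 + 9 + 15 + 15 + 48 + 4 + 0 + 13) / 8 = 14.0000
deviations (xᵢ − x̄): -6.0000, -5.0000, 1.0000, 1.0000, 34.0000, -10.0000, -14.0000, -1.0000
Σ(xᵢ − x̄)² = 1516.0000 ⇒ m₂ = 1516.0000/8 = 189.50000
Σ(xᵢ − x̄)³ = 35220.0000 ⇒ m₃ = 35220.0000/8 = 4402.50000
m₂^(3/2) = 189.50000^(1.5) = 2608.63803
g_1 = m₃ / m₂^(3/2) = 4402.50000 / 2608.63803 ≈ 1.688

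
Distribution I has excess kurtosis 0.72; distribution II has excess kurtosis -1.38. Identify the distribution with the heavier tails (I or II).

I

Higher excess kurtosis ⇒ heavier tails relative to the normal distribution.
0.72 vs -1.38: the larger is 0.72, so I has heavier tails. (I is leptokurtic — heavier-than-normal tails; the other is platykurtic.)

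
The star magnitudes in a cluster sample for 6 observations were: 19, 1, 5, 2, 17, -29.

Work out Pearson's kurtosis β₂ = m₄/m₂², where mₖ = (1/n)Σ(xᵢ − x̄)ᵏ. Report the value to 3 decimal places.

3.007

x̄ = 2.5000
Σ(xᵢ − x̄)² = 1483.5000 ⇒ m₂ = 247.25000
Σ(xᵢ − x̄)⁴ = 1102929.3750 ⇒ m₄ = 183821.56250
m₂² = 61132.56250
β₂ = m₄/m₂² = 183821.56250 / 61132.56250 ≈ 3.007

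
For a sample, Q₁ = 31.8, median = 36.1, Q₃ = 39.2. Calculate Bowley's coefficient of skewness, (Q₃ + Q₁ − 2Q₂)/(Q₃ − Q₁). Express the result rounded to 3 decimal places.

-0.162

numerator: Q₃ + Q₁ − 2Q₂ = 39.2 + 31.8 − 2×36.1 = -1.2000
denominator: Q₃ − Q₁ = 39.2 − 31.8 = 7.4000
Bowley skewness = -1.2000 / 7.4000 ≈ -0.162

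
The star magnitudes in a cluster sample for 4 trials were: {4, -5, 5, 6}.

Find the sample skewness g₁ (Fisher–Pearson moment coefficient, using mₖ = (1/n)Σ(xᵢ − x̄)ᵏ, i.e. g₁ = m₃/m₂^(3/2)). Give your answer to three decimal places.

-1.066

x̄ = (4 - 5 + 5 + 6) / 4 = 2.5000
deviations (xᵢ − x̄): 1.5000, -7.5000, 2.5000, 3.5000
Σ(xᵢ − x̄)² = 77.0000 ⇒ m₂ = 77.0000/4 = 19.25000
Σ(xᵢ − x̄)³ = -360.0000 ⇒ m₃ = -360.0000/4 = -90.00000
m₂^(3/2) = 19.25000^(1.5) = 84.45903
g₁ = m₃ / m₂^(3/2) = -90.00000 / 84.45903 ≈ -1.066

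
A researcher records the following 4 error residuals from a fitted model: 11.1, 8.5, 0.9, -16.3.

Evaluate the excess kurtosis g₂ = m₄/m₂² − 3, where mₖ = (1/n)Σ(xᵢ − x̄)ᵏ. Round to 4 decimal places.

-1.0149

x̄ = 1.0500
Σ(xᵢ − x̄)² = 457.5500 ⇒ m₂ = 114.38750
Σ(xᵢ − x̄)⁴ = 103896.5785 ⇒ m₄ = 25974.14463
m₂² = 13084.50016
g₂ = m₄/m₂² − 3 = 1.98511 − 3 ≈ -1.0149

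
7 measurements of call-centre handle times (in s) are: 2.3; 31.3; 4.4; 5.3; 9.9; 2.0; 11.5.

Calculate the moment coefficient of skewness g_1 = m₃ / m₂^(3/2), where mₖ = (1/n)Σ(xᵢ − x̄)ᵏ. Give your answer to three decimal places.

1.554

x̄ = (2.3 + 31.3 + 4.4 + 5.3 + 9.9 + 2.0 + 11.5) / 7 = 9.5286
deviations (xᵢ − x̄): -7.2286, 21.7714, -5.1286, -4.2286, 0.3714, -7.5286, 1.9714
Σ(xᵢ − x̄)² = 631.1343 ⇒ m₂ = 631.1343/7 = 90.16204
Σ(xᵢ − x̄)³ = 9312.3366 ⇒ m₃ = 9312.3366/7 = 1330.33380
m₂^(3/2) = 90.16204^(1.5) = 856.12189
g_1 = m₃ / m₂^(3/2) = 1330.33380 / 856.12189 ≈ 1.554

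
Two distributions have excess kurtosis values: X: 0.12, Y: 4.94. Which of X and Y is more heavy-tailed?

Higher excess kurtosis ⇒ heavier tails relative to the normal distribution.
0.12 vs 4.94: the larger is 4.94, so Y has heavier tails.

Y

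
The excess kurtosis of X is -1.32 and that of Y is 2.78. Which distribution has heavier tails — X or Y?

Y

Higher excess kurtosis ⇒ heavier tails relative to the normal distribution.
-1.32 vs 2.78: the larger is 2.78, so Y has heavier tails. (Y is leptokurtic — heavier-than-normal tails; the other is platykurtic.)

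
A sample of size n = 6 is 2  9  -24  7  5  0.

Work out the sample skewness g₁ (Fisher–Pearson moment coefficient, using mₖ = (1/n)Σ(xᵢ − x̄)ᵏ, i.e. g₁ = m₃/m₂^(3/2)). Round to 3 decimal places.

x̄ = (2 + 9 - 24 + 7 + 5 + 0) / 6 = -0.1667
deviations (xᵢ − x̄): 2.1667, 9.1667, -23.8333, 7.1667, 5.1667, 0.1667
Σ(xᵢ − x̄)² = 734.8333 ⇒ m₂ = 734.8333/6 = 122.47222
Σ(xᵢ − x̄)³ = -12251.5556 ⇒ m₃ = -12251.5556/6 = -2041.92593
m₂^(3/2) = 122.47222^(1.5) = 1355.36541
g₁ = m₃ / m₂^(3/2) = -2041.92593 / 1355.36541 ≈ -1.507

-1.507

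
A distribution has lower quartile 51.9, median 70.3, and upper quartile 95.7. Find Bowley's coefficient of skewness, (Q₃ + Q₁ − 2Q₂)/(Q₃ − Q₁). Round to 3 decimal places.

0.160

numerator: Q₃ + Q₁ − 2Q₂ = 95.7 + 51.9 − 2×70.3 = 7.0000
denominator: Q₃ − Q₁ = 95.7 − 51.9 = 43.8000
Bowley skewness = 7.0000 / 43.8000 ≈ 0.160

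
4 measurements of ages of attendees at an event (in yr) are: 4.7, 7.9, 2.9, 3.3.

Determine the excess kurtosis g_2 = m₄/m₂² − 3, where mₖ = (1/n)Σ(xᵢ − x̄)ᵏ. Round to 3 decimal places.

-1.000

x̄ = 4.7000
Σ(xᵢ − x̄)² = 15.4400 ⇒ m₂ = 3.86000
Σ(xᵢ − x̄)⁴ = 119.1968 ⇒ m₄ = 29.79920
m₂² = 14.89960
g_2 = m₄/m₂² − 3 = 2.00000 − 3 ≈ -1.000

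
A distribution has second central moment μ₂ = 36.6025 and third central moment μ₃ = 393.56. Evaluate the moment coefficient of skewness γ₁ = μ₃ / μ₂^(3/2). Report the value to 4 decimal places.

σ = √μ₂ = √36.6025 = 6.05000
σ³ = μ₂^(3/2) = 221.44513
γ₁ = μ₃/σ³ = 393.56 / 221.44513 ≈ 1.7772

1.7772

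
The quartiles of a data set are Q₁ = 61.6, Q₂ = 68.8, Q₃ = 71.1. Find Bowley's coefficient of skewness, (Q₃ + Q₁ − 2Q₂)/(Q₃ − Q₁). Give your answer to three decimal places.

numerator: Q₃ + Q₁ − 2Q₂ = 71.1 + 61.6 − 2×68.8 = -4.9000
denominator: Q₃ − Q₁ = 71.1 − 61.6 = 9.5000
Bowley skewness = -4.9000 / 9.5000 ≈ -0.516

-0.516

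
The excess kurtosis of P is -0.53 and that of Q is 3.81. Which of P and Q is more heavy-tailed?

Q

Higher excess kurtosis ⇒ heavier tails relative to the normal distribution.
-0.53 vs 3.81: the larger is 3.81, so Q has heavier tails. (Q is leptokurtic — heavier-than-normal tails; the other is platykurtic.)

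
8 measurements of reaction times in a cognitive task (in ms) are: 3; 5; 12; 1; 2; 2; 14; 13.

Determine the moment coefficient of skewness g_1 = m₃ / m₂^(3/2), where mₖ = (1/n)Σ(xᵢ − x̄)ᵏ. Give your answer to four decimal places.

0.4228

x̄ = (3 + 5 + 12 + 1 + 2 + 2 + 14 + 13) / 8 = 6.5000
deviations (xᵢ − x̄): -3.5000, -1.5000, 5.5000, -5.5000, -4.5000, -4.5000, 7.5000, 6.5000
Σ(xᵢ − x̄)² = 214.0000 ⇒ m₂ = 214.0000/8 = 26.75000
Σ(xᵢ − x̄)³ = 468.0000 ⇒ m₃ = 468.0000/8 = 58.50000
m₂^(3/2) = 26.75000^(1.5) = 138.35208
g_1 = m₃ / m₂^(3/2) = 58.50000 / 138.35208 ≈ 0.4228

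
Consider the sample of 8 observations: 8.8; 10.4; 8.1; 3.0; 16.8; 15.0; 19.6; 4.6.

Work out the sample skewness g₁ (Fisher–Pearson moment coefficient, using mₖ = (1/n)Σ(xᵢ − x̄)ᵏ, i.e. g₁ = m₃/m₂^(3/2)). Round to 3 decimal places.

x̄ = (8.8 + 10.4 + 8.1 + 3.0 + 16.8 + 15.0 + 19.6 + 4.6) / 8 = 10.7875
deviations (xᵢ − x̄): -1.9875, -0.3875, -2.6875, -7.7875, 6.0125, 4.2125, 8.8125, -6.1875
Σ(xᵢ − x̄)² = 241.8088 ⇒ m₂ = 241.8088/8 = 30.22609
Σ(xᵢ − x̄)³ = 240.0008 ⇒ m₃ = 240.0008/8 = 30.00011
m₂^(3/2) = 30.22609^(1.5) = 166.17781
g₁ = m₃ / m₂^(3/2) = 30.00011 / 166.17781 ≈ 0.181

0.181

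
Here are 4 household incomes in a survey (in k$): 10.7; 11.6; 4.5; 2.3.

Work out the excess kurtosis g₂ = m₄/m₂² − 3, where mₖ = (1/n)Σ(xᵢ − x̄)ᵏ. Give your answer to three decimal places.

-1.827

x̄ = 7.2750
Σ(xᵢ − x̄)² = 62.8875 ⇒ m₂ = 15.72187
Σ(xᵢ − x̄)⁴ = 1159.4010 ⇒ m₄ = 289.85026
m₂² = 247.17735
g₂ = m₄/m₂² − 3 = 1.17264 − 3 ≈ -1.827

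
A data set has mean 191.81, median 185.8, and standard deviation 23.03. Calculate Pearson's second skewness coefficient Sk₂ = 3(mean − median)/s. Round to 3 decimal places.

Sk₂ = 3(191.81 − 185.8) / 23.03 = 3 × 6.0100 / 23.03
    = 18.0300 / 23.03 ≈ 0.783

0.783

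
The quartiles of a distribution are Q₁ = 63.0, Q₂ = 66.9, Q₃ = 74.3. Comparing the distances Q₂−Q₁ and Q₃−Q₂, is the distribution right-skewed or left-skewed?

right-skewed

Q₂ − Q₁ = 3.9;  Q₃ − Q₂ = 7.4
Q₃ − Q₂ > Q₂ − Q₁ ⇒ the upper half is more spread out ⇒ right-skewed.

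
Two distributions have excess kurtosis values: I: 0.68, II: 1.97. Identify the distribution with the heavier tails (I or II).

II

Higher excess kurtosis ⇒ heavier tails relative to the normal distribution.
0.68 vs 1.97: the larger is 1.97, so II has heavier tails.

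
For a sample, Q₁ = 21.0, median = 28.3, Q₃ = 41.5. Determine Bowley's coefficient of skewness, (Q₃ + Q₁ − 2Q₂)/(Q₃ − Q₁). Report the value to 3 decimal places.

numerator: Q₃ + Q₁ − 2Q₂ = 41.5 + 21.0 − 2×28.3 = 5.9000
denominator: Q₃ − Q₁ = 41.5 − 21.0 = 20.5000
Bowley skewness = 5.9000 / 20.5000 ≈ 0.288

0.288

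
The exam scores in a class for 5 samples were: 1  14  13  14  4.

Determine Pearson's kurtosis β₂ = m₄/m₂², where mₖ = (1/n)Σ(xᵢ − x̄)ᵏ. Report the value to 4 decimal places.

1.3610

x̄ = 9.2000
Σ(xᵢ − x̄)² = 154.8000 ⇒ m₂ = 30.96000
Σ(xᵢ − x̄)⁴ = 6522.5760 ⇒ m₄ = 1304.51520
m₂² = 958.52160
β₂ = m₄/m₂² = 1304.51520 / 958.52160 ≈ 1.3610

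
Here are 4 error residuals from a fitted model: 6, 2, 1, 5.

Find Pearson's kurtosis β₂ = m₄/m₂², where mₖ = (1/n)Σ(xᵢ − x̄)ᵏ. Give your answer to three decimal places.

1.221

x̄ = 3.5000
Σ(xᵢ − x̄)² = 17.0000 ⇒ m₂ = 4.25000
Σ(xᵢ − x̄)⁴ = 88.2500 ⇒ m₄ = 22.06250
m₂² = 18.06250
β₂ = m₄/m₂² = 22.06250 / 18.06250 ≈ 1.221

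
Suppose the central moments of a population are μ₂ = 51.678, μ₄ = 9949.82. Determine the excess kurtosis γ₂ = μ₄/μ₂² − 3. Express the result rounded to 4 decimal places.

μ₂² = 51.678² = 2670.61568
μ₄/μ₂² = 9949.82 / 2670.61568 = 3.72567
γ₂ = 3.72567 − 3 ≈ 0.7257

0.7257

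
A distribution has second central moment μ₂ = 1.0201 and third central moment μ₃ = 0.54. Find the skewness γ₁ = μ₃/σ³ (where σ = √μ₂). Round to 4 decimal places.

σ = √μ₂ = √1.0201 = 1.01000
σ³ = μ₂^(3/2) = 1.03030
γ₁ = μ₃/σ³ = 0.54 / 1.03030 ≈ 0.5241

0.5241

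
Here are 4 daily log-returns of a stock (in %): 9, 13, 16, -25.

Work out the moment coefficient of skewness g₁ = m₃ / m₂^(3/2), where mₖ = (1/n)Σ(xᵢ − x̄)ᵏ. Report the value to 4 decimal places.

-1.0776

x̄ = (9 + 13 + 16 - 25) / 4 = 3.2500
deviations (xᵢ − x̄): 5.7500, 9.7500, 12.7500, -28.2500
Σ(xᵢ − x̄)² = 1088.7500 ⇒ m₂ = 1088.7500/4 = 272.18750
Σ(xᵢ − x̄)³ = -19355.6250 ⇒ m₃ = -19355.6250/4 = -4838.90625
m₂^(3/2) = 272.18750^(1.5) = 4490.57821
g₁ = m₃ / m₂^(3/2) = -4838.90625 / 4490.57821 ≈ -1.0776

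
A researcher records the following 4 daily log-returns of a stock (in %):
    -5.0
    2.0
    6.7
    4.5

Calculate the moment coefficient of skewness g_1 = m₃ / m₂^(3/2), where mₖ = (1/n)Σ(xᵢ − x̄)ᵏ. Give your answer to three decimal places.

-0.692

x̄ = (-5.0 + 2.0 + 6.7 + 4.5) / 4 = 2.0500
deviations (xᵢ − x̄): -7.0500, -0.0500, 4.6500, 2.4500
Σ(xᵢ − x̄)² = 77.3300 ⇒ m₂ = 77.3300/4 = 19.33250
Σ(xᵢ − x̄)³ = -235.1520 ⇒ m₃ = -235.1520/4 = -58.78800
m₂^(3/2) = 19.33250^(1.5) = 85.00256
g_1 = m₃ / m₂^(3/2) = -58.78800 / 85.00256 ≈ -0.692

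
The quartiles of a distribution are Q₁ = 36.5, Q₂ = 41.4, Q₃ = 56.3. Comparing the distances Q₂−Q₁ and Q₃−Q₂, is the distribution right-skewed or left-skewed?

Q₂ − Q₁ = 4.9;  Q₃ − Q₂ = 14.9
Q₃ − Q₂ > Q₂ − Q₁ ⇒ the upper half is more spread out ⇒ right-skewed.

right-skewed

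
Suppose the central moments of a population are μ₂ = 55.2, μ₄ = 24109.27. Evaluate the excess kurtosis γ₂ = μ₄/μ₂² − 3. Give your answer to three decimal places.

μ₂² = 55.2² = 3047.04000
μ₄/μ₂² = 24109.27 / 3047.04000 = 7.91236
γ₂ = 7.91236 − 3 ≈ 4.912

4.912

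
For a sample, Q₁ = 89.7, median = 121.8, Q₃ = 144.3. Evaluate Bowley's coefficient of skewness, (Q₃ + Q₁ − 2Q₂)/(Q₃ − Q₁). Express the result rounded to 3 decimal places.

numerator: Q₃ + Q₁ − 2Q₂ = 144.3 + 89.7 − 2×121.8 = -9.6000
denominator: Q₃ − Q₁ = 144.3 − 89.7 = 54.6000
Bowley skewness = -9.6000 / 54.6000 ≈ -0.176

-0.176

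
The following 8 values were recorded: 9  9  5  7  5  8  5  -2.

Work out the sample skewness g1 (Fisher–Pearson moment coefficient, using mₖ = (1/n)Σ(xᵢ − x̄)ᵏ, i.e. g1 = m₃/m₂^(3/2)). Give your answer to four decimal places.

x̄ = (9 + 9 + 5 + 7 + 5 + 8 + 5 - 2) / 8 = 5.7500
deviations (xᵢ − x̄): 3.2500, 3.2500, -0.7500, 1.2500, -0.7500, 2.2500, -0.7500, -7.7500
Σ(xᵢ − x̄)² = 89.5000 ⇒ m₂ = 89.5000/8 = 11.18750
Σ(xᵢ − x̄)³ = -384.7500 ⇒ m₃ = -384.7500/8 = -48.09375
m₂^(3/2) = 11.18750^(1.5) = 37.41964
g1 = m₃ / m₂^(3/2) = -48.09375 / 37.41964 ≈ -1.2853

-1.2853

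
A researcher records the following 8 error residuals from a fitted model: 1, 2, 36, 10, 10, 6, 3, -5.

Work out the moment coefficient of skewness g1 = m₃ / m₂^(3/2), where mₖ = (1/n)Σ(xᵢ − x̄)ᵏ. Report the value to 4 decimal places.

x̄ = (1 + 2 + 36 + 10 + 10 + 6 + 3 - 5) / 8 = 7.8750
deviations (xᵢ − x̄): -6.8750, -5.8750, 28.1250, 2.1250, 2.1250, -1.8750, -4.8750, -12.8750
Σ(xᵢ − x̄)² = 1074.8750 ⇒ m₂ = 1074.8750/8 = 134.35938
Σ(xᵢ − x̄)³ = 19482.0938 ⇒ m₃ = 19482.0938/8 = 2435.26172
m₂^(3/2) = 134.35938^(1.5) = 1557.40643
g1 = m₃ / m₂^(3/2) = 2435.26172 / 1557.40643 ≈ 1.5637

1.5637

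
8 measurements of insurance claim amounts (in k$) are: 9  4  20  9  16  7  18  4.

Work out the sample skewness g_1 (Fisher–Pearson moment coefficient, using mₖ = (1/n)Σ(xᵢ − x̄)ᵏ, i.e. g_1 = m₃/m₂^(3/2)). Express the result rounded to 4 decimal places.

x̄ = (9 + 4 + 20 + 9 + 16 + 7 + 18 + 4) / 8 = 10.8750
deviations (xᵢ − x̄): -1.8750, -6.8750, 9.1250, -1.8750, 5.1250, -3.8750, 7.1250, -6.8750
Σ(xᵢ − x̄)² = 276.8750 ⇒ m₂ = 276.8750/8 = 34.60938
Σ(xᵢ − x̄)³ = 534.8438 ⇒ m₃ = 534.8438/8 = 66.85547
m₂^(3/2) = 34.60938^(1.5) = 203.60603
g_1 = m₃ / m₂^(3/2) = 66.85547 / 203.60603 ≈ 0.3284

0.3284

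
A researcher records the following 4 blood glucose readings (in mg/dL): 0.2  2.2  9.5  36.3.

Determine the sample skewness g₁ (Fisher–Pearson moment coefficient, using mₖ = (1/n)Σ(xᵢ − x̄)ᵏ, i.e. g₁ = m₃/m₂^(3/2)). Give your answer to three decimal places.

0.969

x̄ = (0.2 + 2.2 + 9.5 + 36.3) / 4 = 12.0500
deviations (xᵢ − x̄): -11.8500, -9.8500, -2.5500, 24.2500
Σ(xᵢ − x̄)² = 832.0100 ⇒ m₂ = 832.0100/4 = 208.00250
Σ(xᵢ − x̄)³ = 11624.2560 ⇒ m₃ = 11624.2560/4 = 2906.06400
m₂^(3/2) = 208.00250^(1.5) = 2999.87274
g₁ = m₃ / m₂^(3/2) = 2906.06400 / 2999.87274 ≈ 0.969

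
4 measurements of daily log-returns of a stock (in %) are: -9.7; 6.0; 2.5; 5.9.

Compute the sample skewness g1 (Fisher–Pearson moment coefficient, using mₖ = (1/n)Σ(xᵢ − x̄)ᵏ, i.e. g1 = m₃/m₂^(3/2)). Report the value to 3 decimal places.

-1.000

x̄ = (-9.7 + 6.0 + 2.5 + 5.9) / 4 = 1.1750
deviations (xᵢ − x̄): -10.8750, 4.8250, 1.3250, 4.7250
Σ(xᵢ − x̄)² = 165.6275 ⇒ m₂ = 165.6275/4 = 41.40688
Σ(xᵢ − x̄)³ = -1065.9949 ⇒ m₃ = -1065.9949/4 = -266.49872
m₂^(3/2) = 41.40688^(1.5) = 266.44568
g1 = m₃ / m₂^(3/2) = -266.49872 / 266.44568 ≈ -1.000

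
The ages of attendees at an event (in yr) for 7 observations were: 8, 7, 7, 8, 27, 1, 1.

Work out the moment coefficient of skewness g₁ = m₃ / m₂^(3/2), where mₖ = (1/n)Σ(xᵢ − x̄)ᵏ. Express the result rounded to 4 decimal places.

x̄ = (8 + 7 + 7 + 8 + 27 + 1 + 1) / 7 = 8.4286
deviations (xᵢ − x̄): -0.4286, -1.4286, -1.4286, -0.4286, 18.5714, -7.4286, -7.4286
Σ(xᵢ − x̄)² = 459.7143 ⇒ m₂ = 459.7143/7 = 65.67347
Σ(xᵢ − x̄)³ = 5579.3878 ⇒ m₃ = 5579.3878/7 = 797.05539
m₂^(3/2) = 65.67347^(1.5) = 532.21234
g₁ = m₃ / m₂^(3/2) = 797.05539 / 532.21234 ≈ 1.4976

1.4976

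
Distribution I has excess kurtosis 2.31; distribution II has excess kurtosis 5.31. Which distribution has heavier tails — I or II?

II

Higher excess kurtosis ⇒ heavier tails relative to the normal distribution.
2.31 vs 5.31: the larger is 5.31, so II has heavier tails.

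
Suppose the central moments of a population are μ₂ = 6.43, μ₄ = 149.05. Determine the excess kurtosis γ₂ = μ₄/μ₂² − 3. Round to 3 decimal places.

0.605

μ₂² = 6.43² = 41.34490
μ₄/μ₂² = 149.05 / 41.34490 = 3.60504
γ₂ = 3.60504 − 3 ≈ 0.605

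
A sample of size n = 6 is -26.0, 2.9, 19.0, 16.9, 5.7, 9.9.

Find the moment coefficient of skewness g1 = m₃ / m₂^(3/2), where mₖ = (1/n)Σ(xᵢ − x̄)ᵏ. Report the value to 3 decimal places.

-1.226

x̄ = (-26.0 + 2.9 + 19.0 + 16.9 + 5.7 + 9.9) / 6 = 4.7333
deviations (xᵢ − x̄): -30.7333, -1.8333, 14.2667, 12.1667, 0.9667, 5.1667
Σ(xᵢ − x̄)² = 1327.0933 ⇒ m₂ = 1327.0933/6 = 221.18222
Σ(xᵢ − x̄)³ = -24191.3216 ⇒ m₃ = -24191.3216/6 = -4031.88693
m₂^(3/2) = 221.18222^(1.5) = 3289.46542
g1 = m₃ / m₂^(3/2) = -4031.88693 / 3289.46542 ≈ -1.226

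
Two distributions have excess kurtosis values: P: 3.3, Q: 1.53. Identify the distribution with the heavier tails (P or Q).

P

Higher excess kurtosis ⇒ heavier tails relative to the normal distribution.
3.3 vs 1.53: the larger is 3.3, so P has heavier tails.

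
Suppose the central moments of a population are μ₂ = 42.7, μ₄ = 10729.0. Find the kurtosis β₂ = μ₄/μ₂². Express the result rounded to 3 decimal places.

5.884

μ₂² = 42.7² = 1823.29000
μ₄/μ₂² = 10729.0 / 1823.29000 = 5.88442
β₂ ≈ 5.884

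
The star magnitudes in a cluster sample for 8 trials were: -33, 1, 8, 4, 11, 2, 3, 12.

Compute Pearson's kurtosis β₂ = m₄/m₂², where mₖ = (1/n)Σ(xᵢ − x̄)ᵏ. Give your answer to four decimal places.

x̄ = 1.0000
Σ(xᵢ − x̄)² = 1440.0000 ⇒ m₂ = 180.00000
Σ(xᵢ − x̄)⁴ = 1363476.0000 ⇒ m₄ = 170434.50000
m₂² = 32400.00000
β₂ = m₄/m₂² = 170434.50000 / 32400.00000 ≈ 5.2603

5.2603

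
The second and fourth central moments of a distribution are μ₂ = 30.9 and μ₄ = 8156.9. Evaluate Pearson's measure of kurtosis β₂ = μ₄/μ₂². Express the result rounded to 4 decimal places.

8.5430

μ₂² = 30.9² = 954.81000
μ₄/μ₂² = 8156.9 / 954.81000 = 8.54296
β₂ ≈ 8.5430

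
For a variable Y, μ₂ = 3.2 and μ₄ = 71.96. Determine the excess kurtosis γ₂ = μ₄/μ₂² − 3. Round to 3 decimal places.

4.027

μ₂² = 3.2² = 10.24000
μ₄/μ₂² = 71.96 / 10.24000 = 7.02734
γ₂ = 7.02734 − 3 ≈ 4.027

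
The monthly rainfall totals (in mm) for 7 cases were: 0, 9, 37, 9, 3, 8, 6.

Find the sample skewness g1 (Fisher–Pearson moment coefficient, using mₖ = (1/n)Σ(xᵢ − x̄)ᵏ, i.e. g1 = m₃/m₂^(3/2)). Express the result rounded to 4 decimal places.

1.7160

x̄ = (0 + 9 + 37 + 9 + 3 + 8 + 6) / 7 = 10.2857
deviations (xᵢ − x̄): -10.2857, -1.2857, 26.7143, -1.2857, -7.2857, -2.2857, -4.2857
Σ(xᵢ − x̄)² = 899.4286 ⇒ m₂ = 899.4286/7 = 128.48980
Σ(xᵢ − x̄)³ = 17494.8980 ⇒ m₃ = 17494.8980/7 = 2499.27114
m₂^(3/2) = 128.48980^(1.5) = 1456.47475
g1 = m₃ / m₂^(3/2) = 2499.27114 / 1456.47475 ≈ 1.7160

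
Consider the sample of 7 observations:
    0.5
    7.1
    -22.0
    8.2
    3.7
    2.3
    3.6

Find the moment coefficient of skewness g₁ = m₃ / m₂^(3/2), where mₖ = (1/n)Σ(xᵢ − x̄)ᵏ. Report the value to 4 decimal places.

x̄ = (0.5 + 7.1 - 22.0 + 8.2 + 3.7 + 2.3 + 3.6) / 7 = 0.4857
deviations (xᵢ − x̄): 0.0143, 6.6143, -22.4857, 7.7143, 3.2143, 1.8143, 3.1143
Σ(xᵢ − x̄)² = 632.1886 ⇒ m₂ = 632.1886/7 = 90.31265
Σ(xᵢ − x̄)³ = -10551.1112 ⇒ m₃ = -10551.1112/7 = -1507.30160
m₂^(3/2) = 90.31265^(1.5) = 858.26796
g₁ = m₃ / m₂^(3/2) = -1507.30160 / 858.26796 ≈ -1.7562

-1.7562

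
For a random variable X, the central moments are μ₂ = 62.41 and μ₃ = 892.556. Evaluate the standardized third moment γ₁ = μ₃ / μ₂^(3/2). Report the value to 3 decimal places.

σ = √μ₂ = √62.41 = 7.90000
σ³ = μ₂^(3/2) = 493.03900
γ₁ = μ₃/σ³ = 892.556 / 493.03900 ≈ 1.810

1.810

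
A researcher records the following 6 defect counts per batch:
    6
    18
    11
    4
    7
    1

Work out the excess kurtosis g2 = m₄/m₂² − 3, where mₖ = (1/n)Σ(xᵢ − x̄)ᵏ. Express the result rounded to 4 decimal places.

x̄ = 7.8333
Σ(xᵢ − x̄)² = 178.8333 ⇒ m₂ = 29.80556
Σ(xᵢ − x̄)⁴ = 13192.1528 ⇒ m₄ = 2198.69213
m₂² = 888.37114
g2 = m₄/m₂² − 3 = 2.47497 − 3 ≈ -0.5250

-0.5250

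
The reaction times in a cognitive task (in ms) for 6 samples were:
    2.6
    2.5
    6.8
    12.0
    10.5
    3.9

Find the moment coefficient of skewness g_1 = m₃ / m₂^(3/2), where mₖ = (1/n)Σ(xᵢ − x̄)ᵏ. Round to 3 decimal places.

x̄ = (2.6 + 2.5 + 6.8 + 12.0 + 10.5 + 3.9) / 6 = 6.3833
deviations (xᵢ − x̄): -3.7833, -3.8833, 0.4167, 5.6167, 4.1167, -2.4833
Σ(xᵢ − x̄)² = 84.2283 ⇒ m₂ = 84.2283/6 = 14.03806
Σ(xᵢ − x̄)³ = 118.9964 ⇒ m₃ = 118.9964/6 = 19.83274
m₂^(3/2) = 14.03806^(1.5) = 52.59693
g_1 = m₃ / m₂^(3/2) = 19.83274 / 52.59693 ≈ 0.377

0.377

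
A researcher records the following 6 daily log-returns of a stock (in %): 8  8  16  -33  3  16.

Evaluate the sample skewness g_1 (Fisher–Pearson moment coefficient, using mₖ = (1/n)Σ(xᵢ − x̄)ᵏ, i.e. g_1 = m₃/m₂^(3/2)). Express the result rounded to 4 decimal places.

x̄ = (8 + 8 + 16 - 33 + 3 + 16) / 6 = 3.0000
deviations (xᵢ − x̄): 5.0000, 5.0000, 13.0000, -36.0000, 0.0000, 13.0000
Σ(xᵢ − x̄)² = 1684.0000 ⇒ m₂ = 1684.0000/6 = 280.66667
Σ(xᵢ − x̄)³ = -42012.0000 ⇒ m₃ = -42012.0000/6 = -7002.00000
m₂^(3/2) = 280.66667^(1.5) = 4702.03931
g_1 = m₃ / m₂^(3/2) = -7002.00000 / 4702.03931 ≈ -1.4891

-1.4891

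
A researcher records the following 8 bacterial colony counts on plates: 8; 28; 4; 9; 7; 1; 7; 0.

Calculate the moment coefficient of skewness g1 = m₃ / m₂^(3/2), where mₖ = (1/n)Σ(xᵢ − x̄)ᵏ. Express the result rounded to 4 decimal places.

x̄ = (8 + 28 + 4 + 9 + 7 + 1 + 7 + 0) / 8 = 8.0000
deviations (xᵢ − x̄): 0.0000, 20.0000, -4.0000, 1.0000, -1.0000, -7.0000, -1.0000, -8.0000
Σ(xᵢ − x̄)² = 532.0000 ⇒ m₂ = 532.0000/8 = 66.50000
Σ(xᵢ − x̄)³ = 7080.0000 ⇒ m₃ = 7080.0000/8 = 885.00000
m₂^(3/2) = 66.50000^(1.5) = 542.29109
g1 = m₃ / m₂^(3/2) = 885.00000 / 542.29109 ≈ 1.6320

1.6320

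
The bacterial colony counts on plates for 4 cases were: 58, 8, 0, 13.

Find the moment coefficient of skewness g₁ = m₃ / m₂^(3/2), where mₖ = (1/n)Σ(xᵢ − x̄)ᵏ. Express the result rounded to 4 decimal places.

x̄ = (58 + 8 + 0 + 13) / 4 = 19.7500
deviations (xᵢ − x̄): 38.2500, -11.7500, -19.7500, -6.7500
Σ(xᵢ − x̄)² = 2036.7500 ⇒ m₂ = 2036.7500/4 = 509.18750
Σ(xᵢ − x̄)³ = 46328.6250 ⇒ m₃ = 46328.6250/4 = 11582.15625
m₂^(3/2) = 509.18750^(1.5) = 11489.90930
g₁ = m₃ / m₂^(3/2) = 11582.15625 / 11489.90930 ≈ 1.0080

1.0080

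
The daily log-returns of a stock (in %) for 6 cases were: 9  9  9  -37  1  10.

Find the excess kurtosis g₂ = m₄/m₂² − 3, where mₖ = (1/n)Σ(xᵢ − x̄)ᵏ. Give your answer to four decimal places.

x̄ = 0.1667
Σ(xᵢ − x̄)² = 1712.8333 ⇒ m₂ = 285.47222
Σ(xᵢ − x̄)⁴ = 1935773.8194 ⇒ m₄ = 322628.96991
m₂² = 81494.38966
g₂ = m₄/m₂² − 3 = 3.95891 − 3 ≈ 0.9589

0.9589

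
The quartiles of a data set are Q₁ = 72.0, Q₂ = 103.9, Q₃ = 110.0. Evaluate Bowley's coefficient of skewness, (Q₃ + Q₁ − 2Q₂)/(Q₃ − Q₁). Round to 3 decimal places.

-0.679

numerator: Q₃ + Q₁ − 2Q₂ = 110.0 + 72.0 − 2×103.9 = -25.8000
denominator: Q₃ − Q₁ = 110.0 − 72.0 = 38.0000
Bowley skewness = -25.8000 / 38.0000 ≈ -0.679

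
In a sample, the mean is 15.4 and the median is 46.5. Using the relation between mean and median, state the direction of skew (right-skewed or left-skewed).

mean − median = 15.4 − 46.5 = -31.1
mean < median ⇒ the longer tail is on the left ⇒ left-skewed (negatively skewed).

left-skewed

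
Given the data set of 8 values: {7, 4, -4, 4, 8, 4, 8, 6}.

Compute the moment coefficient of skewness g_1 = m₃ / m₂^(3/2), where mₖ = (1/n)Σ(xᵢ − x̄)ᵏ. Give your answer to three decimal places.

-1.427

x̄ = (7 + 4 - 4 + 4 + 8 + 4 + 8 + 6) / 8 = 4.6250
deviations (xᵢ − x̄): 2.3750, -0.6250, -8.6250, -0.6250, 3.3750, -0.6250, 3.3750, 1.3750
Σ(xᵢ − x̄)² = 105.8750 ⇒ m₂ = 105.8750/8 = 13.23438
Σ(xᵢ − x̄)³ = -549.4688 ⇒ m₃ = -549.4688/8 = -68.68359
m₂^(3/2) = 13.23438^(1.5) = 48.14544
g_1 = m₃ / m₂^(3/2) = -68.68359 / 48.14544 ≈ -1.427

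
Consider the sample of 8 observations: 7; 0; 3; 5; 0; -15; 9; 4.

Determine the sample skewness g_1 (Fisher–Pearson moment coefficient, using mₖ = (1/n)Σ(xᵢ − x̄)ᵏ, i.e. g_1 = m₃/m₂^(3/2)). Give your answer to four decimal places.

-1.5015

x̄ = (7 + 0 + 3 + 5 + 0 - 15 + 9 + 4) / 8 = 1.6250
deviations (xᵢ − x̄): 5.3750, -1.6250, 1.3750, 3.3750, -1.6250, -16.6250, 7.3750, 2.3750
Σ(xᵢ − x̄)² = 383.8750 ⇒ m₂ = 383.8750/8 = 47.98438
Σ(xᵢ − x̄)³ = -3992.7188 ⇒ m₃ = -3992.7188/8 = -499.08984
m₂^(3/2) = 47.98438^(1.5) = 332.39139
g_1 = m₃ / m₂^(3/2) = -499.08984 / 332.39139 ≈ -1.5015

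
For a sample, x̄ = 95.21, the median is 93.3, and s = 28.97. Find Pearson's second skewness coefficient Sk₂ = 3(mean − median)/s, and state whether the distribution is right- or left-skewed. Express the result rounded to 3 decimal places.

Sk₂ = 3(95.21 − 93.3) / 28.97 = 3 × 1.9100 / 28.97
    = 5.7300 / 28.97 ≈ 0.198
Sk₂ > 0 ⇒ mean > median ⇒ right-skewed (positive skew).

0.198, right-skewed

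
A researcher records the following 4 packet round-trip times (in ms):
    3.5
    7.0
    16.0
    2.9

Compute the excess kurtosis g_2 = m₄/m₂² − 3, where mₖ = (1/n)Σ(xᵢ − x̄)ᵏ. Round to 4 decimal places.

-0.9309

x̄ = 7.3500
Σ(xᵢ − x̄)² = 109.5700 ⇒ m₂ = 27.39250
Σ(xᵢ − x̄)⁴ = 6210.2670 ⇒ m₄ = 1552.56676
m₂² = 750.34906
g_2 = m₄/m₂² − 3 = 2.06913 − 3 ≈ -0.9309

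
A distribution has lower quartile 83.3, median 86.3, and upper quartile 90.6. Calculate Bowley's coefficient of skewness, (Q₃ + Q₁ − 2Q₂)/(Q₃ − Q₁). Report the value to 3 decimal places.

numerator: Q₃ + Q₁ − 2Q₂ = 90.6 + 83.3 − 2×86.3 = 1.3000
denominator: Q₃ − Q₁ = 90.6 − 83.3 = 7.3000
Bowley skewness = 1.3000 / 7.3000 ≈ 0.178

0.178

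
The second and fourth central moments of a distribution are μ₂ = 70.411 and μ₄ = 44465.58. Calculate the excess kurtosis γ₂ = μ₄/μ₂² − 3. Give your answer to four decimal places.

5.9690

μ₂² = 70.411² = 4957.70892
μ₄/μ₂² = 44465.58 / 4957.70892 = 8.96898
γ₂ = 8.96898 − 3 ≈ 5.9690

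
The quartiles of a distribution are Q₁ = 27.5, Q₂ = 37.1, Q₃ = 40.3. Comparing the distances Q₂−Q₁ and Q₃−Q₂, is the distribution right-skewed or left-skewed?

Q₂ − Q₁ = 9.6;  Q₃ − Q₂ = 3.2
Q₂ − Q₁ > Q₃ − Q₂ ⇒ the lower half is more spread out ⇒ left-skewed.

left-skewed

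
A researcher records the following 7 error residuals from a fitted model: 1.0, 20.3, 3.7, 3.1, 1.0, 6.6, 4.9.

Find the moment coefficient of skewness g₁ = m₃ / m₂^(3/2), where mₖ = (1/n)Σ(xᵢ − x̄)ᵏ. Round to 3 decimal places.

1.674

x̄ = (1.0 + 20.3 + 3.7 + 3.1 + 1.0 + 6.6 + 4.9) / 7 = 5.8000
deviations (xᵢ − x̄): -4.8000, 14.5000, -2.1000, -2.7000, -4.8000, 0.8000, -0.9000
Σ(xᵢ − x̄)² = 269.4800 ⇒ m₂ = 269.4800/7 = 38.49714
Σ(xᵢ − x̄)³ = 2798.2800 ⇒ m₃ = 2798.2800/7 = 399.75429
m₂^(3/2) = 38.49714^(1.5) = 238.85963
g₁ = m₃ / m₂^(3/2) = 399.75429 / 238.85963 ≈ 1.674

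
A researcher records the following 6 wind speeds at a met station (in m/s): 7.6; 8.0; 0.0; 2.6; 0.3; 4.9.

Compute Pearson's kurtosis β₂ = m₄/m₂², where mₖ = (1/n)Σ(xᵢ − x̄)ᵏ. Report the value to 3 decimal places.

x̄ = 3.9000
Σ(xᵢ − x̄)² = 61.3600 ⇒ m₂ = 10.22667
Σ(xᵢ − x̄)⁴ = 873.1540 ⇒ m₄ = 145.52567
m₂² = 104.58471
β₂ = m₄/m₂² = 145.52567 / 104.58471 ≈ 1.391

1.391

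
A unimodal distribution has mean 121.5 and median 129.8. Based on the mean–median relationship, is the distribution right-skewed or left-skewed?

mean − median = 121.5 − 129.8 = -8.3
mean < median ⇒ the longer tail is on the left ⇒ left-skewed (negatively skewed).

left-skewed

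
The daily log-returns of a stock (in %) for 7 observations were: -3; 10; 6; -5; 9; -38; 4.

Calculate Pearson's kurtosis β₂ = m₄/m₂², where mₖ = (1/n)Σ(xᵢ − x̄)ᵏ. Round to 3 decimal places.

x̄ = -2.4286
Σ(xᵢ − x̄)² = 1669.7143 ⇒ m₂ = 238.53061
Σ(xᵢ − x̄)⁴ = 1648770.0875 ⇒ m₄ = 235538.58392
m₂² = 56896.85298
β₂ = m₄/m₂² = 235538.58392 / 56896.85298 ≈ 4.140

4.140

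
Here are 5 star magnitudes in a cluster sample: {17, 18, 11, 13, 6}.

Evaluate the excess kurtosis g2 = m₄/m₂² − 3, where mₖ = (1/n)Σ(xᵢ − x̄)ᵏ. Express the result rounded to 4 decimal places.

x̄ = 13.0000
Σ(xᵢ − x̄)² = 94.0000 ⇒ m₂ = 18.80000
Σ(xᵢ − x̄)⁴ = 3298.0000 ⇒ m₄ = 659.60000
m₂² = 353.44000
g2 = m₄/m₂² − 3 = 1.86623 − 3 ≈ -1.1338

-1.1338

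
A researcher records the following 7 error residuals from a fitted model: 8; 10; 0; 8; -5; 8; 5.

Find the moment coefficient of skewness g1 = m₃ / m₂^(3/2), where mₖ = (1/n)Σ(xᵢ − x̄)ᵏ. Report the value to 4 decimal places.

x̄ = (8 + 10 + 0 + 8 - 5 + 8 + 5) / 7 = 4.8571
deviations (xᵢ − x̄): 3.1429, 5.1429, -4.8571, 3.1429, -9.8571, 3.1429, 0.1429
Σ(xᵢ − x̄)² = 176.8571 ⇒ m₂ = 176.8571/7 = 25.26531
Σ(xᵢ − x̄)³ = -843.1837 ⇒ m₃ = -843.1837/7 = -120.45481
m₂^(3/2) = 25.26531^(1.5) = 126.99507
g1 = m₃ / m₂^(3/2) = -120.45481 / 126.99507 ≈ -0.9485

-0.9485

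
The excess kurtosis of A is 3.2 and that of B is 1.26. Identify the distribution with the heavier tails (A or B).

Higher excess kurtosis ⇒ heavier tails relative to the normal distribution.
3.2 vs 1.26: the larger is 3.2, so A has heavier tails.

A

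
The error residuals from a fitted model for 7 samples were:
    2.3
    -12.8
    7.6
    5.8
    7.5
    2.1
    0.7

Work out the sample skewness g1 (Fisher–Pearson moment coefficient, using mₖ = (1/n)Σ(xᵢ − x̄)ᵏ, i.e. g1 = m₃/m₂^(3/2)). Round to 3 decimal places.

-1.421

x̄ = (2.3 - 12.8 + 7.6 + 5.8 + 7.5 + 2.1 + 0.7) / 7 = 1.8857
deviations (xᵢ − x̄): 0.4143, -14.6857, 5.7143, 3.9143, 5.6143, 0.2143, -1.1857
Σ(xᵢ − x̄)² = 296.7886 ⇒ m₂ = 296.7886/7 = 42.39837
Σ(xᵢ − x̄)³ = -2745.3315 ⇒ m₃ = -2745.3315/7 = -392.19021
m₂^(3/2) = 42.39837^(1.5) = 276.07285
g1 = m₃ / m₂^(3/2) = -392.19021 / 276.07285 ≈ -1.421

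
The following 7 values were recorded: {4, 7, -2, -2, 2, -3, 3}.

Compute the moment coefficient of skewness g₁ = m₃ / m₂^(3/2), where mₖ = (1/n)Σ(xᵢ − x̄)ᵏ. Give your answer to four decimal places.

x̄ = (4 + 7 - 2 - 2 + 2 - 3 + 3) / 7 = 1.2857
deviations (xᵢ − x̄): 2.7143, 5.7143, -3.2857, -3.2857, 0.7143, -4.2857, 1.7143
Σ(xᵢ − x̄)² = 83.4286 ⇒ m₂ = 83.4286/7 = 11.91837
Σ(xᵢ − x̄)³ = 62.3265 ⇒ m₃ = 62.3265/7 = 8.90379
m₂^(3/2) = 11.91837^(1.5) = 41.14577
g₁ = m₃ / m₂^(3/2) = 8.90379 / 41.14577 ≈ 0.2164

0.2164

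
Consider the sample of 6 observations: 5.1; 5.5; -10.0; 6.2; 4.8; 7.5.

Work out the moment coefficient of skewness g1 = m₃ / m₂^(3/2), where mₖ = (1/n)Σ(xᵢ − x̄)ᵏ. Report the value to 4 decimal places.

x̄ = (5.1 + 5.5 - 10.0 + 6.2 + 4.8 + 7.5) / 6 = 3.1833
deviations (xᵢ − x̄): 1.9167, 2.3167, -13.1833, 3.0167, 1.6167, 4.3167
Σ(xᵢ − x̄)² = 213.1883 ⇒ m₂ = 213.1883/6 = 35.53139
Σ(xᵢ − x̄)³ = -2159.6796 ⇒ m₃ = -2159.6796/6 = -359.94659
m₂^(3/2) = 35.53139^(1.5) = 211.79625
g1 = m₃ / m₂^(3/2) = -359.94659 / 211.79625 ≈ -1.6995

-1.6995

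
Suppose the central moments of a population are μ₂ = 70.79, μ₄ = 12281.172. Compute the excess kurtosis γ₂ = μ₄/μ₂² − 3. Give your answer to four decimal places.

-0.5493

μ₂² = 70.79² = 5011.22410
μ₄/μ₂² = 12281.172 / 5011.22410 = 2.45073
γ₂ = 2.45073 − 3 ≈ -0.5493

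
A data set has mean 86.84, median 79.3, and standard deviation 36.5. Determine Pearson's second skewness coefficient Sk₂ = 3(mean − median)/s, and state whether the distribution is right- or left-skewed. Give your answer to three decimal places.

Sk₂ = 3(86.84 − 79.3) / 36.5 = 3 × 7.5400 / 36.5
    = 22.6200 / 36.5 ≈ 0.620
Sk₂ > 0 ⇒ mean > median ⇒ right-skewed (positive skew).

0.620, right-skewed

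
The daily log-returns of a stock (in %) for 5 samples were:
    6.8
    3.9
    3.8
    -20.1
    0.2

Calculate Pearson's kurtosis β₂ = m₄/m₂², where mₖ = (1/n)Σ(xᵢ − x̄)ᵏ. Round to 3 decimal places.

3.023

x̄ = -1.0800
Σ(xᵢ − x̄)² = 474.1080 ⇒ m₂ = 94.82160
Σ(xᵢ − x̄)⁴ = 135911.1714 ⇒ m₄ = 27182.23427
m₂² = 8991.13583
β₂ = m₄/m₂² = 27182.23427 / 8991.13583 ≈ 3.023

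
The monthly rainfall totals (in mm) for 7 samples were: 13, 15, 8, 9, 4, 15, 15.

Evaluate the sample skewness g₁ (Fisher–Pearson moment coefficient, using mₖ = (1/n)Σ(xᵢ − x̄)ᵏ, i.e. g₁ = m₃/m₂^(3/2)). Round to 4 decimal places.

-0.6031

x̄ = (13 + 15 + 8 + 9 + 4 + 15 + 15) / 7 = 11.2857
deviations (xᵢ − x̄): 1.7143, 3.7143, -3.2857, -2.2857, -7.2857, 3.7143, 3.7143
Σ(xᵢ − x̄)² = 113.4286 ⇒ m₂ = 113.4286/7 = 16.20408
Σ(xᵢ − x̄)³ = -275.3878 ⇒ m₃ = -275.3878/7 = -39.34111
m₂^(3/2) = 16.20408^(1.5) = 65.22839
g₁ = m₃ / m₂^(3/2) = -39.34111 / 65.22839 ≈ -0.6031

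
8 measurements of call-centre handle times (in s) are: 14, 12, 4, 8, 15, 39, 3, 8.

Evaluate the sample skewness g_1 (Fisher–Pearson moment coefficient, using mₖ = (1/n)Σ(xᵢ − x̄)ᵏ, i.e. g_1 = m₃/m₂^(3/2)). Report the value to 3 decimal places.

x̄ = (14 + 12 + 4 + 8 + 15 + 39 + 3 + 8) / 8 = 12.8750
deviations (xᵢ − x̄): 1.1250, -0.8750, -8.8750, -4.8750, 2.1250, 26.1250, -9.8750, -4.8750
Σ(xᵢ − x̄)² = 912.8750 ⇒ m₂ = 912.8750/8 = 114.10938
Σ(xᵢ − x̄)³ = 15947.3438 ⇒ m₃ = 15947.3438/8 = 1993.41797
m₂^(3/2) = 114.10938^(1.5) = 1218.93905
g_1 = m₃ / m₂^(3/2) = 1993.41797 / 1218.93905 ≈ 1.635

1.635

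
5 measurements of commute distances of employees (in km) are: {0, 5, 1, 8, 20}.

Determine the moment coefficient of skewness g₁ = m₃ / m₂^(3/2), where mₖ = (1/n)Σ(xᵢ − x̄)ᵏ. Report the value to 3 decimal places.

x̄ = (0 + 5 + 1 + 8 + 20) / 5 = 6.8000
deviations (xᵢ − x̄): -6.8000, -1.8000, -5.8000, 1.2000, 13.2000
Σ(xᵢ − x̄)² = 258.8000 ⇒ m₂ = 258.8000/5 = 51.76000
Σ(xᵢ − x̄)³ = 1786.3200 ⇒ m₃ = 1786.3200/5 = 357.26400
m₂^(3/2) = 51.76000^(1.5) = 372.38433
g₁ = m₃ / m₂^(3/2) = 357.26400 / 372.38433 ≈ 0.959

0.959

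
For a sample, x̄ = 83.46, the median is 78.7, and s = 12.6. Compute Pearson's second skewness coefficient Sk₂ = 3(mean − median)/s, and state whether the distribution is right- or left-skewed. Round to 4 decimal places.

Sk₂ = 3(83.46 − 78.7) / 12.6 = 3 × 4.7600 / 12.6
    = 14.2800 / 12.6 ≈ 1.1333
Sk₂ > 0 ⇒ mean > median ⇒ right-skewed (positive skew).

1.1333, right-skewed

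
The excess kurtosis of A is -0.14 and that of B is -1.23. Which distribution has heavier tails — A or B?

A

Higher excess kurtosis ⇒ heavier tails relative to the normal distribution.
-0.14 vs -1.23: the larger is -0.14, so A has heavier tails.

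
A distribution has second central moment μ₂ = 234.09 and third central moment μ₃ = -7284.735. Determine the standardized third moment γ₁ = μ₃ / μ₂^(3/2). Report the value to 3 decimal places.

σ = √μ₂ = √234.09 = 15.30000
σ³ = μ₂^(3/2) = 3581.57700
γ₁ = μ₃/σ³ = -7284.735 / 3581.57700 ≈ -2.034

-2.034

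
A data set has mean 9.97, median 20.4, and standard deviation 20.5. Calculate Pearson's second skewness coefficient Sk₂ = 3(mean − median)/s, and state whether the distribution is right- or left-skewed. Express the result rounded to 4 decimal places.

-1.5263, left-skewed

Sk₂ = 3(9.97 − 20.4) / 20.5 = 3 × -10.4300 / 20.5
    = -31.2900 / 20.5 ≈ -1.5263
Sk₂ < 0 ⇒ mean < median ⇒ left-skewed (negative skew).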